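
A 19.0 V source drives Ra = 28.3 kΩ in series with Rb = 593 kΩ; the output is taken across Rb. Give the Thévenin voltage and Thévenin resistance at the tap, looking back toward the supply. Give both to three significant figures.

V_th is the open-circuit tap voltage: 19.0 × 593/(28.3 + 593) = 18.1 V.
With the supply zeroed, Ra and Rb appear in parallel from the tap: R_th = Ra‖Rb = (28.3 × 593)/621.3 = 27.0 kΩ.

V_th = 18.1 V, R_th = 27.0 kΩ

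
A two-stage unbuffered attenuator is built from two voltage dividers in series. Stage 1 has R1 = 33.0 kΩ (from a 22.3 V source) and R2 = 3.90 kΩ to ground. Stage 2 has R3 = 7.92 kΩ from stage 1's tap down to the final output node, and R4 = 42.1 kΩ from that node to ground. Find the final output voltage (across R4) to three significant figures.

V_out ≈ 1.85 V

Stage 2 presents R3+R4 = 50.02 kΩ as a load on stage 1's tap.
Stage 1's lower leg becomes R2‖(R3+R4) = 3.618 kΩ, so V_mid = 22.3 × 3.618/36.62 = 2.203 V.
Stage 2 is itself unloaded: V_out = V_mid × R4/(R3+R4) = 2.203 × 42.1/50.02 = 1.85 V.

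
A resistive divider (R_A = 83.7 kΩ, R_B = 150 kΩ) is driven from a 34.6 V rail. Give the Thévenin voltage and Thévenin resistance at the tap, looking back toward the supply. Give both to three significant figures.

V_th is the open-circuit tap voltage: 34.6 × 150/(83.7 + 150) = 22.2 V.
With the supply zeroed, R_A and R_B appear in parallel from the tap: R_th = R_A‖R_B = (83.7 × 150)/233.7 = 53.7 kΩ.

V_th = 22.2 V, R_th = 53.7 kΩ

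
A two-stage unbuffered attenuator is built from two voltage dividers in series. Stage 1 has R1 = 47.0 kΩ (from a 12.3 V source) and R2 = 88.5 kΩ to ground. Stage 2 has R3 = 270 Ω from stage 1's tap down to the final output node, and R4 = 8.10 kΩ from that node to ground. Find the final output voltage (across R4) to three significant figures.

V_out ≈ 1.67 V

Stage 2 presents R3+R4 = 8370 Ω as a load on stage 1's tap.
Stage 1's lower leg becomes R2‖(R3+R4) = 7647 Ω, so V_mid = 12.3 × 7647/54650 = 1.721 V.
Stage 2 is itself unloaded: V_out = V_mid × R4/(R3+R4) = 1.721 × 8100/8370 = 1.67 V.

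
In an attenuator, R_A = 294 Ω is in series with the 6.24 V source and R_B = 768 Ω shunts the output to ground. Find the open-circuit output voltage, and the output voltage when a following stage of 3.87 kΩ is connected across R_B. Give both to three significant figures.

Unloaded: 4.51 V; loaded: 4.28 V

Open-circuit: V = 6.24 × 768/(294 + 768) = 4.51 V.
With the load, R_B becomes R_B‖R_L = 640.8 Ω, so V = 6.24 × 640.8/934.8 = 4.28 V.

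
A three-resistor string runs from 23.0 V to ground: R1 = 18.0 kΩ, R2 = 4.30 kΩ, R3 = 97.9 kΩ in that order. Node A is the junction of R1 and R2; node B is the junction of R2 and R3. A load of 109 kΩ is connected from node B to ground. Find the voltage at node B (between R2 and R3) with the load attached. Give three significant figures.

V ≈ 16.1 V

At node B, R3 is in parallel with the load: R3‖R_L = 51.58 kΩ.
Below node A the resistance is R2 + (R3‖R_L) = 55.88 kΩ, so V_A = 23.0 × 55.88/73.88 = 17.40 V.
Then V_B = V_A × (R3‖R_L)/(R2 + R3‖R_L) = 17.40 × 51.58/55.88 = 16.1 V.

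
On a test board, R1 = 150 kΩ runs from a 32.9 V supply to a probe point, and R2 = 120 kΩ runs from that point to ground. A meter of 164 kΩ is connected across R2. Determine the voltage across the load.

The load sits in parallel with R2: R2‖R_L = (120 × 164) / (120 + 164) = 69.30 kΩ.
V_out = 32.9 × 69.30 / (150 + 69.30) = 32.9 × 69.30/219.3 = 10.4 V.

V_out ≈ 10.4 V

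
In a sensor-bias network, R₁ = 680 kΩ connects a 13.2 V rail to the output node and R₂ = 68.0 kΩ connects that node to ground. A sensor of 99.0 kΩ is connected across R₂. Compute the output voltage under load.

V_out ≈ 0.739 V

The load sits in parallel with R₂: R₂‖R_L = (68.0 × 99.0) / (68.0 + 99.0) = 40.31 kΩ.
V_out = 13.2 × 40.31 / (680 + 40.31) = 13.2 × 40.31/720.3 = 0.739 V.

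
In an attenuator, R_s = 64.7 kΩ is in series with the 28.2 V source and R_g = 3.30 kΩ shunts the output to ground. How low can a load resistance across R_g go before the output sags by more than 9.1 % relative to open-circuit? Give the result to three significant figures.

R_L(min) ≈ 31.4 kΩ

Output resistance R_th = R_s‖R_g = (64.7 × 3.30)/68.00 = 3.140 kΩ.
The fractional drop is R_th/(R_th + R_L); requiring this ≤ 0.0910 gives R_L ≥ R_th(1/0.0910 − 1) = 3.140 × 9.989 = 31.4 kΩ.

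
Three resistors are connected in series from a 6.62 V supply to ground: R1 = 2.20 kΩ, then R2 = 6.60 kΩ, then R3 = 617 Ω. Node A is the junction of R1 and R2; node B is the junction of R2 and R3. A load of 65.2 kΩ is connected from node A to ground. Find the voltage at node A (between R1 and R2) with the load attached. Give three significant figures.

Below node A the series string R2+R3 = 7217 Ω sits in parallel with the 65200 Ω load: 6498 Ω.
V_A = 6.62 × 6498/(2200 + 6498) = 4.95 V.

V ≈ 4.95 V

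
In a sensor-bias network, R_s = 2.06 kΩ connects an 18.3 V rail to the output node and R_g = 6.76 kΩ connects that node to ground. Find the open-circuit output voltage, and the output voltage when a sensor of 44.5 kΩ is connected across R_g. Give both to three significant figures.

Unloaded: 14.0 V; loaded: 13.5 V

Open-circuit: V = 18.3 × 6.76/(2.06 + 6.76) = 14.0 V.
With the load, R_g becomes R_g‖R_L = 5.869 kΩ, so V = 18.3 × 5.869/7.929 = 13.5 V.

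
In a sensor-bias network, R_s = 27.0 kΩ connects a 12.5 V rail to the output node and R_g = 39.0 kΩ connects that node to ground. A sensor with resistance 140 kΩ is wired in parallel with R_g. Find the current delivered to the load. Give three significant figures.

R_g‖R_L = 30.50 kΩ; V_out = 12.5 × 30.50/57.50 = 6.631 V.
I_L = V_out / R_L = 6.631 / 140 kΩ = 0.0474 mA.

I_L ≈ 0.0474 mA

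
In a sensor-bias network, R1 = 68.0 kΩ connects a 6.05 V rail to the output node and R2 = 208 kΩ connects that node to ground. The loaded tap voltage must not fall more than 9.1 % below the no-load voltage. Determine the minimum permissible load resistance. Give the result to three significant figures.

Output resistance R_th = R1‖R2 = (68.0 × 208)/276.0 = 51.25 kΩ.
The fractional drop is R_th/(R_th + R_L); requiring this ≤ 0.0910 gives R_L ≥ R_th(1/0.0910 − 1) = 51.25 × 9.989 = 512 kΩ.

R_L(min) ≈ 512 kΩ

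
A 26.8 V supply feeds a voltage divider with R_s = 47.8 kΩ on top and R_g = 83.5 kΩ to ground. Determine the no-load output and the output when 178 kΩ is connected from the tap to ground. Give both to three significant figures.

Unloaded: 17.0 V; loaded: 14.6 V

Open-circuit: V = 26.8 × 83.5/(47.8 + 83.5) = 17.0 V.
With the load, R_g becomes R_g‖R_L = 56.84 kΩ, so V = 26.8 × 56.84/104.6 = 14.6 V.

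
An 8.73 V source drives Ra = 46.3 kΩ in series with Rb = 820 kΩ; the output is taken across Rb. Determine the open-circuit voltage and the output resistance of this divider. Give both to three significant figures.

V_th = 8.26 V, R_th = 43.8 kΩ

V_th is the open-circuit tap voltage: 8.73 × 820/(46.3 + 820) = 8.26 V.
With the supply zeroed, Ra and Rb appear in parallel from the tap: R_th = Ra‖Rb = (46.3 × 820)/866.3 = 43.8 kΩ.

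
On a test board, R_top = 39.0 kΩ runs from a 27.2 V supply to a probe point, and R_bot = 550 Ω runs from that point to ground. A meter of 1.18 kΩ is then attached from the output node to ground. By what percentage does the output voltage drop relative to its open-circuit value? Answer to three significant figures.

31.5 %

The divider's output (Thévenin) resistance is R_top‖R_bot = 542.4 Ω.
Fractional drop under load = R_th/(R_th + R_L) = 542.4 / (542.4 + 1180) = 0.3149.
So the output falls by 31.5 %.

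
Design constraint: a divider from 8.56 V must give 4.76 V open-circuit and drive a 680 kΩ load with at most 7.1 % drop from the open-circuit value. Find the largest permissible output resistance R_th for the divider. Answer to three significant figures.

Loading drop = R_th/(R_th + R_L) ≤ 0.0710, so R_th ≤ R_L · ε/(1−ε) = 680 kΩ × 0.0710/0.9290 = 52.0 kΩ.
(Any R1, R2 with R2/(R1+R2) = 0.556 and R1‖R2 ≤ 52.0 kΩ will meet the spec.)

R_th ≤ 52.0 kΩ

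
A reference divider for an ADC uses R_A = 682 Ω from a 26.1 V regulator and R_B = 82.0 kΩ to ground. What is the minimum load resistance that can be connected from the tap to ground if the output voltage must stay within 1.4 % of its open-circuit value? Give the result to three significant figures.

R_L(min) ≈ 47.6 kΩ

Output resistance R_th = R_A‖R_B = (682 × 82000)/82680 = 676.4 Ω.
The fractional drop is R_th/(R_th + R_L); requiring this ≤ 0.0140 gives R_L ≥ R_th(1/0.0140 − 1) = 676.4 × 70.43 = 47.6 kΩ.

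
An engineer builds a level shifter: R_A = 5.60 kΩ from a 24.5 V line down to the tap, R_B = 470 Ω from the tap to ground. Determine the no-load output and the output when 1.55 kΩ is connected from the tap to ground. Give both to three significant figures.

Unloaded: 1.90 V; loaded: 1.48 V

Open-circuit: V = 24.5 × 470/(5600 + 470) = 1.90 V.
With the load, R_B becomes R_B‖R_L = 360.6 Ω, so V = 24.5 × 360.6/5961 = 1.48 V.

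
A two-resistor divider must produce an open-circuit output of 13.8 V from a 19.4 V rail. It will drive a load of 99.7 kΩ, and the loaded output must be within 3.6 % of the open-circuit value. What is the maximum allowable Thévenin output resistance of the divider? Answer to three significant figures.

R_th ≤ 3.72 kΩ

Loading drop = R_th/(R_th + R_L) ≤ 0.0360, so R_th ≤ R_L · ε/(1−ε) = 99.7 kΩ × 0.0360/0.9640 = 3.72 kΩ.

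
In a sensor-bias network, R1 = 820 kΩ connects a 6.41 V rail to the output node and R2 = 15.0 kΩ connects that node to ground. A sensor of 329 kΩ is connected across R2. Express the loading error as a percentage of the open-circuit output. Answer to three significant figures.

The divider's output (Thévenin) resistance is R1‖R2 = 14.73 kΩ.
Fractional drop under load = R_th/(R_th + R_L) = 14.73 / (14.73 + 329) = 0.04285.
So the output falls by 4.29 %.

4.29 %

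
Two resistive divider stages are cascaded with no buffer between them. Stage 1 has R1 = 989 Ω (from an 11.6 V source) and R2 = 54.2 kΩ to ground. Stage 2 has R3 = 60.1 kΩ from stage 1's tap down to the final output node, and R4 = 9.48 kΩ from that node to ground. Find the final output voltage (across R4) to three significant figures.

Stage 2 presents R3+R4 = 69580 Ω as a load on stage 1's tap.
Stage 1's lower leg becomes R2‖(R3+R4) = 30470 Ω, so V_mid = 11.6 × 30470/31460 = 11.24 V.
Stage 2 is itself unloaded: V_out = V_mid × R4/(R3+R4) = 11.24 × 9480/69580 = 1.53 V.

V_out ≈ 1.53 V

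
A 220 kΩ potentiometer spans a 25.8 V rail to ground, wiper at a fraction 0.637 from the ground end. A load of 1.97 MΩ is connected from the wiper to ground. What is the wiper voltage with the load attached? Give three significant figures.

The wiper splits the pot into (1−α)R = 79.86 kΩ above and αR = 140.1 kΩ below.
Lower section ‖ load = 130.8 kΩ.
V_wiper = 25.8 × 130.8/(79.86 + 130.8) = 16.0 V.

V ≈ 16.0 V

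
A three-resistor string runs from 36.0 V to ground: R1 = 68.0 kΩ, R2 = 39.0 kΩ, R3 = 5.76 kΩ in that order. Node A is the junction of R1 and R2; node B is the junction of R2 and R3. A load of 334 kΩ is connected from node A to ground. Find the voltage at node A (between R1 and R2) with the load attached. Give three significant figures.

V ≈ 13.2 V

Below node A the series string R2+R3 = 44.76 kΩ sits in parallel with the 334 kΩ load: 39.47 kΩ.
V_A = 36.0 × 39.47/(68.0 + 39.47) = 13.2 V.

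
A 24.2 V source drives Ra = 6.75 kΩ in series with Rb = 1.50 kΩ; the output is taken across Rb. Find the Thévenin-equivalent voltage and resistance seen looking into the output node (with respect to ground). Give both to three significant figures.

V_th is the open-circuit tap voltage: 24.2 × 1.50/(6.75 + 1.50) = 4.40 V.
With the supply zeroed, Ra and Rb appear in parallel from the tap: R_th = Ra‖Rb = (6.75 × 1.50)/8.250 = 1.23 kΩ.

V_th = 4.40 V, R_th = 1.23 kΩ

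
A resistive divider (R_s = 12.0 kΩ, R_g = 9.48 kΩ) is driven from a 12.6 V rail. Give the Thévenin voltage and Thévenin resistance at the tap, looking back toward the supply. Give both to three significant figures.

V_th = 5.56 V, R_th = 5.30 kΩ

V_th is the open-circuit tap voltage: 12.6 × 9.48/(12.0 + 9.48) = 5.56 V.
With the supply zeroed, R_s and R_g appear in parallel from the tap: R_th = R_s‖R_g = (12.0 × 9.48)/21.48 = 5.30 kΩ.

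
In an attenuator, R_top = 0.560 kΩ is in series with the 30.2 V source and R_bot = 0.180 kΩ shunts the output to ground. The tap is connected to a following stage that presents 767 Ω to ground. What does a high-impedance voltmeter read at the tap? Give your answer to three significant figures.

The load sits in parallel with R_bot: R_bot‖R_L = (180 × 767) / (180 + 767) = 145.8 Ω.
V_out = 30.2 × 145.8 / (560 + 145.8) = 30.2 × 145.8/705.8 = 6.24 V.
(Unloaded it would have been 7.35 V.)

V_out ≈ 6.24 V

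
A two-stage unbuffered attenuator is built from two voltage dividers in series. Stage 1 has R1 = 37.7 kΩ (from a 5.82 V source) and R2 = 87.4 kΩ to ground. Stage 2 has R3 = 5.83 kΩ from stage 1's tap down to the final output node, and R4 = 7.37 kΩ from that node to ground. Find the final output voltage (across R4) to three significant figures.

Stage 2 presents R3+R4 = 13.20 kΩ as a load on stage 1's tap.
Stage 1's lower leg becomes R2‖(R3+R4) = 11.47 kΩ, so V_mid = 5.82 × 11.47/49.17 = 1.357 V.
Stage 2 is itself unloaded: V_out = V_mid × R4/(R3+R4) = 1.357 × 7.37/13.20 = 0.758 V.

V_out ≈ 0.758 V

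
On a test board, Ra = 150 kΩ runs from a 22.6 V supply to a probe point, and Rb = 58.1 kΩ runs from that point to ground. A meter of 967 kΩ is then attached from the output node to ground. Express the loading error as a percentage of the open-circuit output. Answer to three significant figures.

The divider's output (Thévenin) resistance is Ra‖Rb = 41.88 kΩ.
Fractional drop under load = R_th/(R_th + R_L) = 41.88 / (41.88 + 967) = 0.04151.
So the output falls by 4.15 %.

4.15 %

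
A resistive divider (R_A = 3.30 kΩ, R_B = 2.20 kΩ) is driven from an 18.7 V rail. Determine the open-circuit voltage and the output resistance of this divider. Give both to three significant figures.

V_th is the open-circuit tap voltage: 18.7 × 2.20/(3.30 + 2.20) = 7.48 V.
With the supply zeroed, R_A and R_B appear in parallel from the tap: R_th = R_A‖R_B = (3.30 × 2.20)/5.500 = 1.32 kΩ.

V_th = 7.48 V, R_th = 1.32 kΩ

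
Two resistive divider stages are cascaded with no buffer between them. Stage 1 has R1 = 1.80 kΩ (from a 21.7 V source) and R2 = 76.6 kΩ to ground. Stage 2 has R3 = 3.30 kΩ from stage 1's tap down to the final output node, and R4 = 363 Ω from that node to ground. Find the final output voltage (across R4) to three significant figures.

V_out ≈ 1.42 V

Stage 2 presents R3+R4 = 3663 Ω as a load on stage 1's tap.
Stage 1's lower leg becomes R2‖(R3+R4) = 3496 Ω, so V_mid = 21.7 × 3496/5296 = 14.32 V.
Stage 2 is itself unloaded: V_out = V_mid × R4/(R3+R4) = 14.32 × 363/3663 = 1.42 V.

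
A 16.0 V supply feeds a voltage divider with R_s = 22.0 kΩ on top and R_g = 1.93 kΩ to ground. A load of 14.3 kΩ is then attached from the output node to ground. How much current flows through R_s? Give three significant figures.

I ≈ 0.675 mA

R_g‖R_L = 1.700 kΩ, so the source sees R_s + R_g‖R_L = 23.70 kΩ.
I = 16.0 V / 23.70 kΩ = 0.675 mA.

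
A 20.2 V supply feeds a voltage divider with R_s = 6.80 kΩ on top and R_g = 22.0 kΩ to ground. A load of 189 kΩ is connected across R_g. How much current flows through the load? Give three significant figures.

I_L ≈ 0.0795 mA

R_g‖R_L = 19.71 kΩ; V_out = 20.2 × 19.71/26.51 = 15.02 V.
I_L = V_out / R_L = 15.02 / 189 kΩ = 0.0795 mA.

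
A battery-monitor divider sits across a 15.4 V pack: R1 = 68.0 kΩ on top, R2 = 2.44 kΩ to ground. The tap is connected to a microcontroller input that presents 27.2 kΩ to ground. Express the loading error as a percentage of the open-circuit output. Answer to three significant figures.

The divider's output (Thévenin) resistance is R1‖R2 = 2.355 kΩ.
Fractional drop under load = R_th/(R_th + R_L) = 2.355 / (2.355 + 27.2) = 0.07970.
So the output falls by 7.97 %.

7.97 %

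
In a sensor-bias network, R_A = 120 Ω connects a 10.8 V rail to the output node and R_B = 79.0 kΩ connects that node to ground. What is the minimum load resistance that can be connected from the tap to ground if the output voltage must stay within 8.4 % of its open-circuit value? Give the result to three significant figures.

Output resistance R_th = R_A‖R_B = (120 × 79000)/79120 = 119.8 Ω.
The fractional drop is R_th/(R_th + R_L); requiring this ≤ 0.0840 gives R_L ≥ R_th(1/0.0840 − 1) = 119.8 × 10.90 = 1.31 kΩ.

R_L(min) ≈ 1.31 kΩ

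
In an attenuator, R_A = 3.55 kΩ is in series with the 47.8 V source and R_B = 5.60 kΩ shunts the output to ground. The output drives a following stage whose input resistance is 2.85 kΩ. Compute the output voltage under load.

V_out ≈ 16.6 V

The load sits in parallel with R_B: R_B‖R_L = (5.60 × 2.85) / (5.60 + 2.85) = 1.889 kΩ.
V_out = 47.8 × 1.889 / (3.55 + 1.889) = 47.8 × 1.889/5.439 = 16.6 V.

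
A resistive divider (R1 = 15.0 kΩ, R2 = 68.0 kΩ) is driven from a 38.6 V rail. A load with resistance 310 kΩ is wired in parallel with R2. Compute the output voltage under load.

V_out ≈ 30.4 V

The load sits in parallel with R2: R2‖R_L = (68.0 × 310) / (68.0 + 310) = 55.77 kΩ.
V_out = 38.6 × 55.77 / (15.0 + 55.77) = 38.6 × 55.77/70.77 = 30.4 V.
(Unloaded it would have been 31.6 V.)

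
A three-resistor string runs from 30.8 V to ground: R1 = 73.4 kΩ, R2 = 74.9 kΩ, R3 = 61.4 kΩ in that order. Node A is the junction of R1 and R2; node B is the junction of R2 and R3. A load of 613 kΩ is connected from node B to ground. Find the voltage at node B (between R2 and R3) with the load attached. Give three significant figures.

At node B, R3 is in parallel with the load: R3‖R_L = 55.81 kΩ.
Below node A the resistance is R2 + (R3‖R_L) = 130.7 kΩ, so V_A = 30.8 × 130.7/204.1 = 19.72 V.
Then V_B = V_A × (R3‖R_L)/(R2 + R3‖R_L) = 19.72 × 55.81/130.7 = 8.42 V.

V ≈ 8.42 V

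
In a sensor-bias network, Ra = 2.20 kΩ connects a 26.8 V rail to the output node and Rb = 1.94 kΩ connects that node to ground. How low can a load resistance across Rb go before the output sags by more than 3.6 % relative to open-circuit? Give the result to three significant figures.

Output resistance R_th = Ra‖Rb = (2.20 × 1.94)/4.140 = 1.031 kΩ.
The fractional drop is R_th/(R_th + R_L); requiring this ≤ 0.0360 gives R_L ≥ R_th(1/0.0360 − 1) = 1.031 × 26.78 = 27.6 kΩ.

R_L(min) ≈ 27.6 kΩ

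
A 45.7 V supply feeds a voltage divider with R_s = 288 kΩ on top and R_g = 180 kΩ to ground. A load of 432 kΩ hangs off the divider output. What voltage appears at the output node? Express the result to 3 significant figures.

V_out ≈ 14.0 V

The load sits in parallel with R_g: R_g‖R_L = (180 × 432) / (180 + 432) = 127.1 kΩ.
V_out = 45.7 × 127.1 / (288 + 127.1) = 45.7 × 127.1/415.1 = 14.0 V.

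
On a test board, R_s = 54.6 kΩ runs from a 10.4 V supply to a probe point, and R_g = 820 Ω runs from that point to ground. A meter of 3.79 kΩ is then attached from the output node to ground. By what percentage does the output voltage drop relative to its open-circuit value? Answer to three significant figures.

The divider's output (Thévenin) resistance is R_s‖R_g = 807.9 Ω.
Fractional drop under load = R_th/(R_th + R_L) = 807.9 / (807.9 + 3790) = 0.1757.
So the output falls by 17.6 %.

17.6 %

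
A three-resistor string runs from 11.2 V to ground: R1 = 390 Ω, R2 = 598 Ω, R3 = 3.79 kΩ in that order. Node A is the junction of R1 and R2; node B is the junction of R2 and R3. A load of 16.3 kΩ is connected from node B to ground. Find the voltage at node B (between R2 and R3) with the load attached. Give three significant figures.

At node B, R3 is in parallel with the load: R3‖R_L = 3075 Ω.
Below node A the resistance is R2 + (R3‖R_L) = 3673 Ω, so V_A = 11.2 × 3673/4063 = 10.12 V.
Then V_B = V_A × (R3‖R_L)/(R2 + R3‖R_L) = 10.12 × 3075/3673 = 8.48 V.

V ≈ 8.48 V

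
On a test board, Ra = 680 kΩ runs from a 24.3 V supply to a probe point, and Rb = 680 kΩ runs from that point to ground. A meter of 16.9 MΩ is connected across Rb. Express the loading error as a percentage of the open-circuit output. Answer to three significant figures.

The divider's output (Thévenin) resistance is Ra‖Rb = 340.0 kΩ.
Fractional drop under load = R_th/(R_th + R_L) = 340.0 / (340.0 + 16900) = 0.01972.
So the output falls by 1.97 %.

1.97 %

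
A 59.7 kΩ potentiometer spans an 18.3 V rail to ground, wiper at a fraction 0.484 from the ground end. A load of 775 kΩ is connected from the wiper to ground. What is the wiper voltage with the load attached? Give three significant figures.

The wiper splits the pot into (1−α)R = 30.81 kΩ above and αR = 28.89 kΩ below.
Lower section ‖ load = 27.86 kΩ.
V_wiper = 18.3 × 27.86/(30.81 + 27.86) = 8.69 V.

V ≈ 8.69 V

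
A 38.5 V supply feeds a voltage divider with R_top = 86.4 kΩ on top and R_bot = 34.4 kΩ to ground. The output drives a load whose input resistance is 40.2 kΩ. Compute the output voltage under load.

V_out ≈ 6.80 V

The load sits in parallel with R_bot: R_bot‖R_L = (34.4 × 40.2) / (34.4 + 40.2) = 18.54 kΩ.
V_out = 38.5 × 18.54 / (86.4 + 18.54) = 38.5 × 18.54/104.9 = 6.80 V.
(Unloaded it would have been 11.0 V.)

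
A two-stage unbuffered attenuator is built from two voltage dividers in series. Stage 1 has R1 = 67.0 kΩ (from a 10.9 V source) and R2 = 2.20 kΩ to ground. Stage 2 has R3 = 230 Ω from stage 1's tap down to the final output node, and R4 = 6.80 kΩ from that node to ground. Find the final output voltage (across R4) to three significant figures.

V_out ≈ 0.257 V

Stage 2 presents R3+R4 = 7030 Ω as a load on stage 1's tap.
Stage 1's lower leg becomes R2‖(R3+R4) = 1676 Ω, so V_mid = 10.9 × 1676/68680 = 0.2660 V.
Stage 2 is itself unloaded: V_out = V_mid × R4/(R3+R4) = 0.2660 × 6800/7030 = 0.257 V.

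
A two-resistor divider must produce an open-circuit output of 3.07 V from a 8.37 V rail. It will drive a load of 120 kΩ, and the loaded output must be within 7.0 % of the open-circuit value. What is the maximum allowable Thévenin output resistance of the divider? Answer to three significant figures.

Loading drop = R_th/(R_th + R_L) ≤ 0.0700, so R_th ≤ R_L · ε/(1−ε) = 120 kΩ × 0.0700/0.9300 = 9.03 kΩ.
(Any R1, R2 with R2/(R1+R2) = 0.367 and R1‖R2 ≤ 9.03 kΩ will meet the spec.)

R_th ≤ 9.03 kΩ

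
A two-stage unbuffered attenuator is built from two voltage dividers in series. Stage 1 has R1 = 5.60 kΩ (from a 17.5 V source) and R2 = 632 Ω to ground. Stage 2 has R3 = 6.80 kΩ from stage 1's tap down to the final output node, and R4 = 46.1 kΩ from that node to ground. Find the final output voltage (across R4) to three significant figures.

V_out ≈ 1.53 V

Stage 2 presents R3+R4 = 52900 Ω as a load on stage 1's tap.
Stage 1's lower leg becomes R2‖(R3+R4) = 624.5 Ω, so V_mid = 17.5 × 624.5/6225 = 1.756 V.
Stage 2 is itself unloaded: V_out = V_mid × R4/(R3+R4) = 1.756 × 46100/52900 = 1.53 V.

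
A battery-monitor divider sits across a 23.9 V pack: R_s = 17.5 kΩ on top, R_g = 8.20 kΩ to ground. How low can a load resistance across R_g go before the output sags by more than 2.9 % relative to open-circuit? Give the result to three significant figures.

Output resistance R_th = R_s‖R_g = (17.5 × 8.20)/25.70 = 5.584 kΩ.
The fractional drop is R_th/(R_th + R_L); requiring this ≤ 0.0290 gives R_L ≥ R_th(1/0.0290 − 1) = 5.584 × 33.48 = 187 kΩ.

R_L(min) ≈ 187 kΩ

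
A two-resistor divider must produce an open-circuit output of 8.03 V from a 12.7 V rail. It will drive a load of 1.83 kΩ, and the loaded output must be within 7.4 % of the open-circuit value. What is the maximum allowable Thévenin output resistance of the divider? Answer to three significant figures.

Loading drop = R_th/(R_th + R_L) ≤ 0.0740, so R_th ≤ R_L · ε/(1−ε) = 1.83 kΩ × 0.0740/0.9260 = 146 Ω.
(Any R1, R2 with R2/(R1+R2) = 0.632 and R1‖R2 ≤ 146 Ω will meet the spec.)

R_th ≤ 146 Ω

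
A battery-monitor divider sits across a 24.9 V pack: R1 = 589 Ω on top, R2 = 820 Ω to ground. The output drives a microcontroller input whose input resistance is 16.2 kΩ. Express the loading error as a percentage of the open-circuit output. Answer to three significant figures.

2.07 %

The divider's output (Thévenin) resistance is R1‖R2 = 342.8 Ω.
Fractional drop under load = R_th/(R_th + R_L) = 342.8 / (342.8 + 16200) = 0.02072.
So the output falls by 2.07 %.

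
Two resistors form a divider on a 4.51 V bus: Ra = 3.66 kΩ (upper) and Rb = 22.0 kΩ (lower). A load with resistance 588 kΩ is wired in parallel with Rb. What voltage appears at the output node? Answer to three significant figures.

V_out ≈ 3.85 V

The load sits in parallel with Rb: Rb‖R_L = (22.0 × 588) / (22.0 + 588) = 21.21 kΩ.
V_out = 4.51 × 21.21 / (3.66 + 21.21) = 4.51 × 21.21/24.87 = 3.85 V.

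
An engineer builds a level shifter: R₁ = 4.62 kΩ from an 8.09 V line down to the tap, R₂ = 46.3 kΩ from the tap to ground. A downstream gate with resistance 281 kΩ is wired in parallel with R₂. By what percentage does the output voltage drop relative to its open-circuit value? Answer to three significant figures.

The divider's output (Thévenin) resistance is R₁‖R₂ = 4.201 kΩ.
Fractional drop under load = R_th/(R_th + R_L) = 4.201 / (4.201 + 281) = 0.01473.
So the output falls by 1.47 %.

1.47 %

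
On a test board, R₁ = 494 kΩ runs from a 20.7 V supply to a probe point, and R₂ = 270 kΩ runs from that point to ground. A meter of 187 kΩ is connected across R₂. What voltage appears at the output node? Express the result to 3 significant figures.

The load sits in parallel with R₂: R₂‖R_L = (270 × 187) / (270 + 187) = 110.5 kΩ.
V_out = 20.7 × 110.5 / (494 + 110.5) = 20.7 × 110.5/604.5 = 3.78 V.

V_out ≈ 3.78 V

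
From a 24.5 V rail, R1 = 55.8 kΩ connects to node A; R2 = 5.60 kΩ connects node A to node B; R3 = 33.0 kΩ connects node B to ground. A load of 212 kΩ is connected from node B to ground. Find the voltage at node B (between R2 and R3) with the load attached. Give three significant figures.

At node B, R3 is in parallel with the load: R3‖R_L = 28.56 kΩ.
Below node A the resistance is R2 + (R3‖R_L) = 34.16 kΩ, so V_A = 24.5 × 34.16/89.96 = 9.302 V.
Then V_B = V_A × (R3‖R_L)/(R2 + R3‖R_L) = 9.302 × 28.56/34.16 = 7.78 V.

V ≈ 7.78 V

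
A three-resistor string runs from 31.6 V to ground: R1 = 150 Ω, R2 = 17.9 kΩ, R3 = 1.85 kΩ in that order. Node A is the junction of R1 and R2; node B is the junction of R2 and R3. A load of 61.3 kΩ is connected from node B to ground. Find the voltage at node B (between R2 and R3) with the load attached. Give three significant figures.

At node B, R3 is in parallel with the load: R3‖R_L = 1796 Ω.
Below node A the resistance is R2 + (R3‖R_L) = 19700 Ω, so V_A = 31.6 × 19700/19850 = 31.36 V.
Then V_B = V_A × (R3‖R_L)/(R2 + R3‖R_L) = 31.36 × 1796/19700 = 2.86 V.

V ≈ 2.86 V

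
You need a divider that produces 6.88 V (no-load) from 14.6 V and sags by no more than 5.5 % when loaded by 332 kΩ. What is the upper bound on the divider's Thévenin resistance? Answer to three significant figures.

R_th ≤ 19.3 kΩ

Loading drop = R_th/(R_th + R_L) ≤ 0.0550, so R_th ≤ R_L · ε/(1−ε) = 332 kΩ × 0.0550/0.9450 = 19.3 kΩ.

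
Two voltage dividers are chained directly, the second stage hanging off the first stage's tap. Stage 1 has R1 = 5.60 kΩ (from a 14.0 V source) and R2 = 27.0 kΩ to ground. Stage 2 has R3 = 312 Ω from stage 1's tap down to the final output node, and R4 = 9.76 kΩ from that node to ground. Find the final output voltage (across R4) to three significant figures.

V_out ≈ 7.69 V

Stage 2 presents R3+R4 = 10070 Ω as a load on stage 1's tap.
Stage 1's lower leg becomes R2‖(R3+R4) = 7336 Ω, so V_mid = 14.0 × 7336/12940 = 7.939 V.
Stage 2 is itself unloaded: V_out = V_mid × R4/(R3+R4) = 7.939 × 9760/10070 = 7.69 V.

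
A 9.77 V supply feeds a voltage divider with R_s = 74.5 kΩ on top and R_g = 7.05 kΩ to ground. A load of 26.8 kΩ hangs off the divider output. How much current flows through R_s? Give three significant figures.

I ≈ 0.122 mA

R_g‖R_L = 5.582 kΩ, so the source sees R_s + R_g‖R_L = 80.08 kΩ.
I = 9.77 V / 80.08 kΩ = 0.122 mA.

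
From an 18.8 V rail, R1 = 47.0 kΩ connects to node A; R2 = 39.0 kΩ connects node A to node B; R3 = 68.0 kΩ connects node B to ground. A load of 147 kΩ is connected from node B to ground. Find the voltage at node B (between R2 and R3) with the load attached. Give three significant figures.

At node B, R3 is in parallel with the load: R3‖R_L = 46.49 kΩ.
Below node A the resistance is R2 + (R3‖R_L) = 85.49 kΩ, so V_A = 18.8 × 85.49/132.5 = 12.13 V.
Then V_B = V_A × (R3‖R_L)/(R2 + R3‖R_L) = 12.13 × 46.49/85.49 = 6.60 V.

V ≈ 6.60 V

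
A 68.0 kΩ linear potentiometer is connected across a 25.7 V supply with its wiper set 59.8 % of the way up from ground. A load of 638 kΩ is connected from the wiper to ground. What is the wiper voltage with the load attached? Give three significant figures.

V ≈ 15.0 V

The wiper splits the pot into (1−α)R = 27.34 kΩ above and αR = 40.66 kΩ below.
Lower section ‖ load = 38.23 kΩ.
V_wiper = 25.7 × 38.23/(27.34 + 38.23) = 15.0 V.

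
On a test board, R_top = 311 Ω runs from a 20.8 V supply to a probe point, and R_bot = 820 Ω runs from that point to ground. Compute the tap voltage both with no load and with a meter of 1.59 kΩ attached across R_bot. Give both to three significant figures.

Unloaded: 15.1 V; loaded: 13.2 V

Open-circuit: V = 20.8 × 820/(311 + 820) = 15.1 V.
With the load, R_bot becomes R_bot‖R_L = 541.0 Ω, so V = 20.8 × 541.0/852.0 = 13.2 V.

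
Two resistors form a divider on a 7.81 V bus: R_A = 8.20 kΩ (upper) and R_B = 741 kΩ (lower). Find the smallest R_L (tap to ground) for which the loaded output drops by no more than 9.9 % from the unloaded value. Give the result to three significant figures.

R_L(min) ≈ 73.8 kΩ

Output resistance R_th = R_A‖R_B = (8.20 × 741)/749.2 = 8.110 kΩ.
The fractional drop is R_th/(R_th + R_L); requiring this ≤ 0.0990 gives R_L ≥ R_th(1/0.0990 − 1) = 8.110 × 9.101 = 73.8 kΩ.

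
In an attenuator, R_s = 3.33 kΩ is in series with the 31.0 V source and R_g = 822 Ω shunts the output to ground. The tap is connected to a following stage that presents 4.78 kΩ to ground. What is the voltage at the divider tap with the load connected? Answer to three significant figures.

V_out ≈ 5.39 V

The load sits in parallel with R_g: R_g‖R_L = (822 × 4780) / (822 + 4780) = 701.4 Ω.
V_out = 31.0 × 701.4 / (3330 + 701.4) = 31.0 × 701.4/4031 = 5.39 V.
(Unloaded it would have been 6.14 V.)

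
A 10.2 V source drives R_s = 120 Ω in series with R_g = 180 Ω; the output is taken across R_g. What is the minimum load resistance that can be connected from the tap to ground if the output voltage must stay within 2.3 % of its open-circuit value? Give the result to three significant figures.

R_L(min) ≈ 3.06 kΩ

Output resistance R_th = R_s‖R_g = (120 × 180)/300.0 = 72.00 Ω.
The fractional drop is R_th/(R_th + R_L); requiring this ≤ 0.0230 gives R_L ≥ R_th(1/0.0230 − 1) = 72.00 × 42.48 = 3.06 kΩ.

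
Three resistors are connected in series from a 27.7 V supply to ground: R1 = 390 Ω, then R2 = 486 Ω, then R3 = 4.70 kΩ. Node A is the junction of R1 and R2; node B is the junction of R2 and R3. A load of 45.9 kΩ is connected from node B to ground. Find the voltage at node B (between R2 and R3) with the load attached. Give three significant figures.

V ≈ 23.0 V

At node B, R3 is in parallel with the load: R3‖R_L = 4263 Ω.
Below node A the resistance is R2 + (R3‖R_L) = 4749 Ω, so V_A = 27.7 × 4749/5139 = 25.60 V.
Then V_B = V_A × (R3‖R_L)/(R2 + R3‖R_L) = 25.60 × 4263/4749 = 23.0 V.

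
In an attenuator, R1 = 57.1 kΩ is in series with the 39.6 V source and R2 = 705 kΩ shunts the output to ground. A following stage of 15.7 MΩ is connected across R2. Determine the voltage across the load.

The load sits in parallel with R2: R2‖R_L = (705 × 15700) / (705 + 15700) = 674.7 kΩ.
V_out = 39.6 × 674.7 / (57.1 + 674.7) = 39.6 × 674.7/731.8 = 36.5 V.

V_out ≈ 36.5 V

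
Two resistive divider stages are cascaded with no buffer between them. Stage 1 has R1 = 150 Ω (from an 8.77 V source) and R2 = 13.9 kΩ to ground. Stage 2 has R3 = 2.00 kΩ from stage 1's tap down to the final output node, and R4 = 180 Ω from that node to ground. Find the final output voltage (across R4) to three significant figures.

Stage 2 presents R3+R4 = 2180 Ω as a load on stage 1's tap.
Stage 1's lower leg becomes R2‖(R3+R4) = 1884 Ω, so V_mid = 8.77 × 1884/2034 = 8.123 V.
Stage 2 is itself unloaded: V_out = V_mid × R4/(R3+R4) = 8.123 × 180/2180 = 0.671 V.

V_out ≈ 0.671 V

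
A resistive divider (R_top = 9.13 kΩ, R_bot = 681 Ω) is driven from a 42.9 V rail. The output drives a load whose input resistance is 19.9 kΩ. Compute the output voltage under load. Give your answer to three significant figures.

V_out ≈ 2.89 V

The load sits in parallel with R_bot: R_bot‖R_L = (681 × 19900) / (681 + 19900) = 658.5 Ω.
V_out = 42.9 × 658.5 / (9130 + 658.5) = 42.9 × 658.5/9788 = 2.89 V.
(Unloaded it would have been 2.98 V.)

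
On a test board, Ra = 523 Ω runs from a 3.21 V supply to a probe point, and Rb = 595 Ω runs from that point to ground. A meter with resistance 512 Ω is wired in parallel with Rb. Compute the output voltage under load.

The load sits in parallel with Rb: Rb‖R_L = (595 × 512) / (595 + 512) = 275.2 Ω.
V_out = 3.21 × 275.2 / (523 + 275.2) = 3.21 × 275.2/798.2 = 1.11 V.

V_out ≈ 1.11 V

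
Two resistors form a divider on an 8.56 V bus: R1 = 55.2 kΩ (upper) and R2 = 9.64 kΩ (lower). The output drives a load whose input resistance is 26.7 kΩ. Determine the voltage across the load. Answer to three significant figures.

The load sits in parallel with R2: R2‖R_L = (9.64 × 26.7) / (9.64 + 26.7) = 7.083 kΩ.
V_out = 8.56 × 7.083 / (55.2 + 7.083) = 8.56 × 7.083/62.28 = 0.973 V.

V_out ≈ 0.973 V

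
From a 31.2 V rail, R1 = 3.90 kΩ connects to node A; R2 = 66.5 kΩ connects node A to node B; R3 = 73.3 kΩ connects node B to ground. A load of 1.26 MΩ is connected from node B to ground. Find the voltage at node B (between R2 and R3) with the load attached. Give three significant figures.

At node B, R3 is in parallel with the load: R3‖R_L = 69.27 kΩ.
Below node A the resistance is R2 + (R3‖R_L) = 135.8 kΩ, so V_A = 31.2 × 135.8/139.7 = 30.33 V.
Then V_B = V_A × (R3‖R_L)/(R2 + R3‖R_L) = 30.33 × 69.27/135.8 = 15.5 V.

V ≈ 15.5 V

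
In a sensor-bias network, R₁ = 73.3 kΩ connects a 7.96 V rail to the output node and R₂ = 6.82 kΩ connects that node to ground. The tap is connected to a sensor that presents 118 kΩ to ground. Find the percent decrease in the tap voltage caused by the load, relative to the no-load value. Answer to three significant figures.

5.02 %

The divider's output (Thévenin) resistance is R₁‖R₂ = 6.239 kΩ.
Fractional drop under load = R_th/(R_th + R_L) = 6.239 / (6.239 + 118) = 0.05022.
So the output falls by 5.02 %.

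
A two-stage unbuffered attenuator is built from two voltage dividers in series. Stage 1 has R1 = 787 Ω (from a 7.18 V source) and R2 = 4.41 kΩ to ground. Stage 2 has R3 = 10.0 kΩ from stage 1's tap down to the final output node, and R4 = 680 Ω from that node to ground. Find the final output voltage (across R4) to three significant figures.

V_out ≈ 0.365 V

Stage 2 presents R3+R4 = 10680 Ω as a load on stage 1's tap.
Stage 1's lower leg becomes R2‖(R3+R4) = 3121 Ω, so V_mid = 7.18 × 3121/3908 = 5.734 V.
Stage 2 is itself unloaded: V_out = V_mid × R4/(R3+R4) = 5.734 × 680/10680 = 0.365 V.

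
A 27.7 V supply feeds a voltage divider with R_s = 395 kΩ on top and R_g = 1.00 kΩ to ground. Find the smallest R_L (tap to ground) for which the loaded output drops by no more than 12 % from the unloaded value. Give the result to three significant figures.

Output resistance R_th = R_s‖R_g = (395000 × 1000)/396000 = 997.5 Ω.
The fractional drop is R_th/(R_th + R_L); requiring this ≤ 0.120 gives R_L ≥ R_th(1/0.120 − 1) = 997.5 × 7.333 = 7.31 kΩ.

R_L(min) ≈ 7.31 kΩ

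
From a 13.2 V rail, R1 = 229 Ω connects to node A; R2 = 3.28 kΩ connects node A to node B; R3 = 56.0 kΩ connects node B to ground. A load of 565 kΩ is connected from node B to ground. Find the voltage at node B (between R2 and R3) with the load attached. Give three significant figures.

At node B, R3 is in parallel with the load: R3‖R_L = 50950 Ω.
Below node A the resistance is R2 + (R3‖R_L) = 54230 Ω, so V_A = 13.2 × 54230/54460 = 13.14 V.
Then V_B = V_A × (R3‖R_L)/(R2 + R3‖R_L) = 13.14 × 50950/54230 = 12.3 V.

V ≈ 12.3 V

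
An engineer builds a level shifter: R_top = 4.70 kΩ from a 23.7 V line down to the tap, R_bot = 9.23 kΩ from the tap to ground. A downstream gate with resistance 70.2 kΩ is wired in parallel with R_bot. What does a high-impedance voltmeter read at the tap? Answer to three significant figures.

V_out ≈ 15.0 V

The load sits in parallel with R_bot: R_bot‖R_L = (9.23 × 70.2) / (9.23 + 70.2) = 8.157 kΩ.
V_out = 23.7 × 8.157 / (4.70 + 8.157) = 23.7 × 8.157/12.86 = 15.0 V.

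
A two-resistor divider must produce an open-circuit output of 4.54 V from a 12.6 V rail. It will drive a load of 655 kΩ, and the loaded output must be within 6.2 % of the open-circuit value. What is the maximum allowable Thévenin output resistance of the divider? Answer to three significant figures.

R_th ≤ 43.3 kΩ

Loading drop = R_th/(R_th + R_L) ≤ 0.0620, so R_th ≤ R_L · ε/(1−ε) = 655 kΩ × 0.0620/0.9380 = 43.3 kΩ.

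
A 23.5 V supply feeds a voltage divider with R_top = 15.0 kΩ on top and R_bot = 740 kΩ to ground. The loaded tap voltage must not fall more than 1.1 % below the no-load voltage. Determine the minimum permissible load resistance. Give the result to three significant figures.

R_L(min) ≈ 1.32 MΩ

Output resistance R_th = R_top‖R_bot = (15.0 × 740)/755.0 = 14.70 kΩ.
The fractional drop is R_th/(R_th + R_L); requiring this ≤ 0.0110 gives R_L ≥ R_th(1/0.0110 − 1) = 14.70 × 89.91 = 1.32 MΩ.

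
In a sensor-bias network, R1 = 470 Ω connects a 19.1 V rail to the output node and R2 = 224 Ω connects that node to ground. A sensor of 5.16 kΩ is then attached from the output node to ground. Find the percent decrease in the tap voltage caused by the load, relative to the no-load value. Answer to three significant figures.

The divider's output (Thévenin) resistance is R1‖R2 = 151.7 Ω.
Fractional drop under load = R_th/(R_th + R_L) = 151.7 / (151.7 + 5160) = 0.02856.
So the output falls by 2.86 %.

2.86 %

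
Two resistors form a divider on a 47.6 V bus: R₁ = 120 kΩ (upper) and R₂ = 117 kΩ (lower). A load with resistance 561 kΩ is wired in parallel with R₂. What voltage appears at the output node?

V_out ≈ 21.3 V

The load sits in parallel with R₂: R₂‖R_L = (117 × 561) / (117 + 561) = 96.81 kΩ.
V_out = 47.6 × 96.81 / (120 + 96.81) = 47.6 × 96.81/216.8 = 21.3 V.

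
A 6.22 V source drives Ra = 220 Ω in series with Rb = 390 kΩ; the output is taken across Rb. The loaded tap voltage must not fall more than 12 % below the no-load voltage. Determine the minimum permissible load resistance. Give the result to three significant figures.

R_L(min) ≈ 1.61 kΩ

Output resistance R_th = Ra‖Rb = (220 × 390000)/390200 = 219.9 Ω.
The fractional drop is R_th/(R_th + R_L); requiring this ≤ 0.120 gives R_L ≥ R_th(1/0.120 − 1) = 219.9 × 7.333 = 1.61 kΩ.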